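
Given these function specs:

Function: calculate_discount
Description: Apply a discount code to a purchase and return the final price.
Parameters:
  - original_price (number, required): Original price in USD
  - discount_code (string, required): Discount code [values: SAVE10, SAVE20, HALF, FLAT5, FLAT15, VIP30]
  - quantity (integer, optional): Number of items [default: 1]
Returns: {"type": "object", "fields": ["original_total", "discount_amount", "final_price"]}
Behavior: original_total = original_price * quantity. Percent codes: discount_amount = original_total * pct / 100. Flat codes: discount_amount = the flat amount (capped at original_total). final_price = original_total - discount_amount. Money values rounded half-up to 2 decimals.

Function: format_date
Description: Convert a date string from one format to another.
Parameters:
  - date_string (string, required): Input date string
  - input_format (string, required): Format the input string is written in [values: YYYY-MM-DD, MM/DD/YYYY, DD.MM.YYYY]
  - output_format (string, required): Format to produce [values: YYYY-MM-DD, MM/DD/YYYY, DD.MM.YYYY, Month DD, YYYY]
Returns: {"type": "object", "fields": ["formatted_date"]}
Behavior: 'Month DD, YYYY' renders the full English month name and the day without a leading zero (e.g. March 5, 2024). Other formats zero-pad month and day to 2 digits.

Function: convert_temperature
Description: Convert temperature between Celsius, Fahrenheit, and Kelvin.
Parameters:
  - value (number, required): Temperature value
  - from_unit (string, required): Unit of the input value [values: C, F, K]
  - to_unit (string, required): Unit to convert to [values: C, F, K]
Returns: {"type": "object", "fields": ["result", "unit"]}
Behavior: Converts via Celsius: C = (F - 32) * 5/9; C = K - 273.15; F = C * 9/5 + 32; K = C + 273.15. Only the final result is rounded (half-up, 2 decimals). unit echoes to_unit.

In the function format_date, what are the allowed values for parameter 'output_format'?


The format_date spec declares:
  - output_format (string, required): Format to produce [values: YYYY-MM-DD, MM/DD/YYYY, DD.MM.YYYY, Month DD, YYYY]
Allowed values:
YYYY-MM-DD, MM/DD/YYYY, DD.MM.YYYY, Month DD, YYYY


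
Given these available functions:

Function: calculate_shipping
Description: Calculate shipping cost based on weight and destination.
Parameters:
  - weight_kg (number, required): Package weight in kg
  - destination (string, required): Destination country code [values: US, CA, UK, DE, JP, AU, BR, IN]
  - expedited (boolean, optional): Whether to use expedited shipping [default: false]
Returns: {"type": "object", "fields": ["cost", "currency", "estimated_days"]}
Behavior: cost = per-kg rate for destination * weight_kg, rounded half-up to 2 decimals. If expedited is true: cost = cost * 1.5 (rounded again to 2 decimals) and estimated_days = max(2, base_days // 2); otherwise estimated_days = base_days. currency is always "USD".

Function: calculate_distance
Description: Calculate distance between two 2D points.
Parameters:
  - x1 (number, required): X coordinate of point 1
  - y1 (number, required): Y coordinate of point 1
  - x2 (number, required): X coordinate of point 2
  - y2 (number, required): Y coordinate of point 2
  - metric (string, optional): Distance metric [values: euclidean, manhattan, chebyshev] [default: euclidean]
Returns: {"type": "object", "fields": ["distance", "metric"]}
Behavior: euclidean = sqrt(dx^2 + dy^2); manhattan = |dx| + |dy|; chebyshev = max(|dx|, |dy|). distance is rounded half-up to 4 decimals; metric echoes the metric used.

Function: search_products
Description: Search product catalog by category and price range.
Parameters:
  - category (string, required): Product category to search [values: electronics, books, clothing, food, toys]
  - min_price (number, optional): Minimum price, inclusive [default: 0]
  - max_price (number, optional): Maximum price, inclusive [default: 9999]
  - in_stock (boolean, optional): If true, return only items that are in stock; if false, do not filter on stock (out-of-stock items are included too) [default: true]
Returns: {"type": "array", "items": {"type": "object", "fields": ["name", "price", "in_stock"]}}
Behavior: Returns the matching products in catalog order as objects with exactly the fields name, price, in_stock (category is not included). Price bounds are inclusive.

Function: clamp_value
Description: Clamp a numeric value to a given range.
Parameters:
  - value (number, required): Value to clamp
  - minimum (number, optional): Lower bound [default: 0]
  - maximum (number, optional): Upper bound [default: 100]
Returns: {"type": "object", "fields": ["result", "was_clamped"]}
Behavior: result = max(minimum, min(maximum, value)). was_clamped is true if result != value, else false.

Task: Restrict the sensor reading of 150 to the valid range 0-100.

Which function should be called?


The task needs a function whose description is: Clamp a numeric value to a given range.
clamp_value


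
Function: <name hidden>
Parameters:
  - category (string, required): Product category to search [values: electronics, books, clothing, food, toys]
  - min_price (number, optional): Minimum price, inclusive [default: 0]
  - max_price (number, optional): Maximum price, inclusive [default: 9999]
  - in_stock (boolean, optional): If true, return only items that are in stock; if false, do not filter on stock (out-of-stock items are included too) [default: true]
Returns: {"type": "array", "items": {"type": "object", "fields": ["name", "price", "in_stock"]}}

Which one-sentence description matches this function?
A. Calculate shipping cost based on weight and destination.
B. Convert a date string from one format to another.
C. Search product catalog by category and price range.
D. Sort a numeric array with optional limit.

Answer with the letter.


Parameters category, min_price, max_price, in_stock and return "array" fit: Search product catalog by category and price range.
C


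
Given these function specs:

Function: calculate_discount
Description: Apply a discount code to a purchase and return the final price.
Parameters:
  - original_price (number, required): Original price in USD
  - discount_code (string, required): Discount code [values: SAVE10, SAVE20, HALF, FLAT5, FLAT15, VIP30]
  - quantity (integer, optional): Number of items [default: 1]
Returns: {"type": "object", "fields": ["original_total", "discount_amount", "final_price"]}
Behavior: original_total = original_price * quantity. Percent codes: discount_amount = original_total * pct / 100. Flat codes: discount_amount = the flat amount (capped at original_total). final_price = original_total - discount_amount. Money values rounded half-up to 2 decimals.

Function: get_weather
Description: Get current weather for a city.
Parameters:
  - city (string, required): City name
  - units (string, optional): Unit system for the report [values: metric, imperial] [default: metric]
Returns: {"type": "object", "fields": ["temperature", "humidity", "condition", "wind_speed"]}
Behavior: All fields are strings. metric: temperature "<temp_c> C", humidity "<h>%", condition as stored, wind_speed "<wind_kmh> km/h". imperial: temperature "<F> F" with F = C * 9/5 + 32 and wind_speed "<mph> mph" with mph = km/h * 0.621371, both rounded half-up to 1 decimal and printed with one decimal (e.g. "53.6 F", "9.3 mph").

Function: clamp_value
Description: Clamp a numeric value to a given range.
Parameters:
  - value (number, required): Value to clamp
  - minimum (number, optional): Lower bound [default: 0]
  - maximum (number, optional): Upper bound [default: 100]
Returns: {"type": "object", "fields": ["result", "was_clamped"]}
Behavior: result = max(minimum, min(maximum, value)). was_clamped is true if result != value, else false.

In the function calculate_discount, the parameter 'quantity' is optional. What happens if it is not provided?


The calculate_discount spec declares:
  - quantity (integer, optional): Number of items [default: 1]
It defaults to 1


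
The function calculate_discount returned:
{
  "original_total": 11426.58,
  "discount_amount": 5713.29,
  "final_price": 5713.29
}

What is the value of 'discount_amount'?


5713.29


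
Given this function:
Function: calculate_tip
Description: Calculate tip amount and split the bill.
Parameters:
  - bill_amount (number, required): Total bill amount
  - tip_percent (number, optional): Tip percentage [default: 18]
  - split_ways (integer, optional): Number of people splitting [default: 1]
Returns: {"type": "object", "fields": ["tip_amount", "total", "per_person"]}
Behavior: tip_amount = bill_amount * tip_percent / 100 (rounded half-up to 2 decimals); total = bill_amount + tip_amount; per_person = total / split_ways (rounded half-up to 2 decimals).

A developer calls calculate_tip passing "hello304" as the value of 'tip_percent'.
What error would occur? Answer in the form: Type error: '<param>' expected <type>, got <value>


Spec: 'tip_percent' is declared as number; "hello304" is a string.
Type error: 'tip_percent' expected number, got "hello304"


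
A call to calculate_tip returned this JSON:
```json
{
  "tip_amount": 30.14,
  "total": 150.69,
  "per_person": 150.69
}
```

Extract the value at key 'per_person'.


150.69


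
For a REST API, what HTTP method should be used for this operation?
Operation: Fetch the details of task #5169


GET = read, POST = create, PUT = update/replace, DELETE = remove
This operation is a read.
GET


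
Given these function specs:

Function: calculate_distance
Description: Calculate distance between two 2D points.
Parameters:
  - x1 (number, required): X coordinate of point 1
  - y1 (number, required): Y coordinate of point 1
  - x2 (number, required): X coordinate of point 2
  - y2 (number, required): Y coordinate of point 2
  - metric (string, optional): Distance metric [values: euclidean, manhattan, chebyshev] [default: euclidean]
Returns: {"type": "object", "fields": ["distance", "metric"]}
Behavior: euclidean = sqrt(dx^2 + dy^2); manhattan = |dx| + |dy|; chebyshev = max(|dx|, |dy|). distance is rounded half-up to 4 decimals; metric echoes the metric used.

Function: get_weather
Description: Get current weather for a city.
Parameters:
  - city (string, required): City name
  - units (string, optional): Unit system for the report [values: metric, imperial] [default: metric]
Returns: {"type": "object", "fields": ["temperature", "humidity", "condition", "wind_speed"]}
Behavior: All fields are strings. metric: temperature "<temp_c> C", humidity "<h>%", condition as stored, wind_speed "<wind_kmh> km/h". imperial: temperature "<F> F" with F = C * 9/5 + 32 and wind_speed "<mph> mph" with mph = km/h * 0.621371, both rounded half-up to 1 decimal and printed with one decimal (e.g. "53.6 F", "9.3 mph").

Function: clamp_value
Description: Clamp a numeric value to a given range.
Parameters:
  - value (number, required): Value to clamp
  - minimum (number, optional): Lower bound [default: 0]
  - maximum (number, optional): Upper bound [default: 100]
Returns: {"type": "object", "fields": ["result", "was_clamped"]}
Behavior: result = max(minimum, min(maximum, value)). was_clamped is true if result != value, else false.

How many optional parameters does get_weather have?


Parameters of get_weather: city (required), units (optional)
Optional count:
1


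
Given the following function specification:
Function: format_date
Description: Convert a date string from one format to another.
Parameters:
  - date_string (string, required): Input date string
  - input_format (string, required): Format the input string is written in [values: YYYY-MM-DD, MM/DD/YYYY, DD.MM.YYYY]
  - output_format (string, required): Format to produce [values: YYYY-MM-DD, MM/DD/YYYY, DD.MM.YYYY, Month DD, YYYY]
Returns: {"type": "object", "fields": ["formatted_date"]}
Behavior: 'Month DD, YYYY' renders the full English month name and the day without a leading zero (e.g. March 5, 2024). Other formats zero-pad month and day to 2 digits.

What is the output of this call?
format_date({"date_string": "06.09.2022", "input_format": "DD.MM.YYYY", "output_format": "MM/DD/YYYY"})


Parse '06.09.2022' as DD.MM.YYYY: year=2022, month=9, day=6
Render as MM/DD/YYYY: 09/06/2022
Output:
{"formatted_date": "09/06/2022"}


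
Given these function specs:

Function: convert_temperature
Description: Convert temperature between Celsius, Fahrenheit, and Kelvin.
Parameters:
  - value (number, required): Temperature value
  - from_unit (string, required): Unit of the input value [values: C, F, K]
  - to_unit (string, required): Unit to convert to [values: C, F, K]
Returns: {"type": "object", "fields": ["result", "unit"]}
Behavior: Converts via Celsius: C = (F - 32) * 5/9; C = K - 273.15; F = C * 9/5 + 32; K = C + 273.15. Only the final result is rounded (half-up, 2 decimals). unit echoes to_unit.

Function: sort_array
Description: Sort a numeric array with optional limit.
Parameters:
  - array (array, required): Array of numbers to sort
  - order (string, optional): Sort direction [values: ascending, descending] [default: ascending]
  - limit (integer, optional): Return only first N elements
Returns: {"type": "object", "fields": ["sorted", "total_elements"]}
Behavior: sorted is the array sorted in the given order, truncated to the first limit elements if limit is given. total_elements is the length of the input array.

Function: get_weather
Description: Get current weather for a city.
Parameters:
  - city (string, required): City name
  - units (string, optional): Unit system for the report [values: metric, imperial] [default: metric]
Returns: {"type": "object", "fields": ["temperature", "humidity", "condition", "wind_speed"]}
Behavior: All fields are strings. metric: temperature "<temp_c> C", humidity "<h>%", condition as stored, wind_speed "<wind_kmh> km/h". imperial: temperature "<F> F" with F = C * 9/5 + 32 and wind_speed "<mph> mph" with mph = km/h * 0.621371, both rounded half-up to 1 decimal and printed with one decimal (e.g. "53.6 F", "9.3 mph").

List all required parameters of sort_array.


Parameters of sort_array and their required/optional flag:
  array: required
  order: optional
  limit: optional
array


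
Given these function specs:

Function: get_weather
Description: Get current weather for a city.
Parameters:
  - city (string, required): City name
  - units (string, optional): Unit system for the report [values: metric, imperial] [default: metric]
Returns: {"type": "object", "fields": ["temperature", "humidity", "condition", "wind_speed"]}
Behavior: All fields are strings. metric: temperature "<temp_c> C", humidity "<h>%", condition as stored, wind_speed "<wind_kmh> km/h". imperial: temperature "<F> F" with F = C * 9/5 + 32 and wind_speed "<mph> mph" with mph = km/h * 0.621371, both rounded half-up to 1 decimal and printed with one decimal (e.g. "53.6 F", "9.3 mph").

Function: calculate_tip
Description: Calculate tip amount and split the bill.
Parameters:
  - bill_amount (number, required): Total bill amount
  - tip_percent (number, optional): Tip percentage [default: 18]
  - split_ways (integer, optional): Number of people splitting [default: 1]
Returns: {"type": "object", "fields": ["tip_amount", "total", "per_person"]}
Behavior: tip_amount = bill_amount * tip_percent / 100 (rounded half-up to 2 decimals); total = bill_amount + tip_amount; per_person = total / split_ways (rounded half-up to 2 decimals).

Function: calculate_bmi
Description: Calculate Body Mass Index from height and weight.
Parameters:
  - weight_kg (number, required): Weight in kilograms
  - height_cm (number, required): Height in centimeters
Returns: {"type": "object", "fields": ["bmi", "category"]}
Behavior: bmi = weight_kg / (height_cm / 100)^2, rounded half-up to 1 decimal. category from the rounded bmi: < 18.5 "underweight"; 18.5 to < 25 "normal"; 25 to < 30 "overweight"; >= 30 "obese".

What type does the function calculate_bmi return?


The calculate_bmi spec declares Returns: {"type": "object", "fields": ["bmi", "category"]}
Type:
object


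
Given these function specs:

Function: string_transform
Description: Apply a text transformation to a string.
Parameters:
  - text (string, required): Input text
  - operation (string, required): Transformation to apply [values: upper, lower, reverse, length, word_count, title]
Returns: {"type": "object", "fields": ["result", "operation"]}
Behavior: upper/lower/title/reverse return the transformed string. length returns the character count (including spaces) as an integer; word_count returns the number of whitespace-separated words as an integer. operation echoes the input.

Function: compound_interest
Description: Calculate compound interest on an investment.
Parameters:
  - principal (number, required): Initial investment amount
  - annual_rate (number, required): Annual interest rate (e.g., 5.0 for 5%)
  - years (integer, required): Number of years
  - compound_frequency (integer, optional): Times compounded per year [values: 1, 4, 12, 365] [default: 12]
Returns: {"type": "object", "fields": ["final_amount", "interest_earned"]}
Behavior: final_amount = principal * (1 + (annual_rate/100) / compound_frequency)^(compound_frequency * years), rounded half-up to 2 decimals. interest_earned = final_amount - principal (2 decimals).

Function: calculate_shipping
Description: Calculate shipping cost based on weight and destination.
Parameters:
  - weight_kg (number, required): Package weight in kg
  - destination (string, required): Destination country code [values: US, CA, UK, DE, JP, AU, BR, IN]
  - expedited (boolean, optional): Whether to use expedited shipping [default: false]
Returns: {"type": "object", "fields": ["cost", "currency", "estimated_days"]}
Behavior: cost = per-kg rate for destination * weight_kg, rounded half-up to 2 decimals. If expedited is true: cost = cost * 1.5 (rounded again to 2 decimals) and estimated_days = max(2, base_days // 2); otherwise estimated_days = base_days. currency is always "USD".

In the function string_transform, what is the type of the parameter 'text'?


The string_transform spec declares:
  - text (string, required): Input text
Type:
string


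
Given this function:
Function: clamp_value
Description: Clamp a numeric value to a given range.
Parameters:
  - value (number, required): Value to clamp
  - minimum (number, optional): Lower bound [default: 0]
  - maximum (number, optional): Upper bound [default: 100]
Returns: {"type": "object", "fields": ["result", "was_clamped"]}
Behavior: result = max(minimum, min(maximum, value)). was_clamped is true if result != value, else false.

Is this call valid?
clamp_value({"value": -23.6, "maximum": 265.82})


Checking all required parameters present and types match... All valid.
Valid


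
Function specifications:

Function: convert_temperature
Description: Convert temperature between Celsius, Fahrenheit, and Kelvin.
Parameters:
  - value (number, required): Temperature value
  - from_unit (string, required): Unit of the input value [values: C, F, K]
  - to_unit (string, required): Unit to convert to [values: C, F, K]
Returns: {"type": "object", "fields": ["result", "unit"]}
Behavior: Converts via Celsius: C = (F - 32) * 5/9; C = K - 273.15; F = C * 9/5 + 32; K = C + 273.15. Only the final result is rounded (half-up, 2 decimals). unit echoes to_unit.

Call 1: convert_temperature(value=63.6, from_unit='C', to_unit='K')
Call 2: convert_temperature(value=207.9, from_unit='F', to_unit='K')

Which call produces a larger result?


Call 1:
  Input already in C: 63.6
  To K: 63.6 + 273.15 = 336.75
  Round to 2 decimals: 336.75
  -> 336.75 K
Call 2:
  To C: (207.9 - 32) * 5/9 = 97.722222
  To K: 97.722222 + 273.15 = 370.872222
  Round to 2 decimals: 370.87
  -> 370.87 K
Call 2 (370.87 K)


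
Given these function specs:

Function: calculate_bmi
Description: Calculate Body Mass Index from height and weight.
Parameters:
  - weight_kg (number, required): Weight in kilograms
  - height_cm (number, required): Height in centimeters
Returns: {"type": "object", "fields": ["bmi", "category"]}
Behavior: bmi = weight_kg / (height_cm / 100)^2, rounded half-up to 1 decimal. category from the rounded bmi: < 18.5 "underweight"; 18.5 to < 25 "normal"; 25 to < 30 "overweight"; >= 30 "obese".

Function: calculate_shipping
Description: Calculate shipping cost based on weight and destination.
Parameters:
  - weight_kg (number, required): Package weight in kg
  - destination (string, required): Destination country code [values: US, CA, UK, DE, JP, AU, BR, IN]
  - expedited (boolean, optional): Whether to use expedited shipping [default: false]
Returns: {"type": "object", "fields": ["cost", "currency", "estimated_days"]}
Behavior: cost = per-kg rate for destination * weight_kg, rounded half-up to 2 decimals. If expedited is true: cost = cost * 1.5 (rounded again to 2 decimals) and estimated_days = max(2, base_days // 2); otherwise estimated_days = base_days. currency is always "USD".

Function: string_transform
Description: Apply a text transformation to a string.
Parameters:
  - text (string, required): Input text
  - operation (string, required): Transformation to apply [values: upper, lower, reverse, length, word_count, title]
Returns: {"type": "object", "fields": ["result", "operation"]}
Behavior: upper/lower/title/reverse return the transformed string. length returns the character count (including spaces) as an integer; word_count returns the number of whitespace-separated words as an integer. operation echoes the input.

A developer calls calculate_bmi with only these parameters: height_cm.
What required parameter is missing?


Required parameters: weight_kg, height_cm
Provided: height_cm
Missing: weight_kg
weight_kg


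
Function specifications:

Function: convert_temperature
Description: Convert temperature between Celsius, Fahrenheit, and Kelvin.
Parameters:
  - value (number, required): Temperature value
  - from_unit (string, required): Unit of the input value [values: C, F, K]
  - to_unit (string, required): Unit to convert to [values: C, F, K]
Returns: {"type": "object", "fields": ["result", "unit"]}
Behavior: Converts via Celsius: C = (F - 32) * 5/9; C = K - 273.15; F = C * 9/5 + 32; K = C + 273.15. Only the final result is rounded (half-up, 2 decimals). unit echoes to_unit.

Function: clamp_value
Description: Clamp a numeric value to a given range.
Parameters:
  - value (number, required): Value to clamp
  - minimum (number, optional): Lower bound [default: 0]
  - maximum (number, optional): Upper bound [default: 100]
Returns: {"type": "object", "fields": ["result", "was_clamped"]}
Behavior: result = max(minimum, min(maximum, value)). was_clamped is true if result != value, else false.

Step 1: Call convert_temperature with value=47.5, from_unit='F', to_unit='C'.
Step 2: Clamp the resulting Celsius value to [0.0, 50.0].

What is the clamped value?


Step 1: convert_temperature(value=47.5, from_unit=F, to_unit=C)
  To C: (47.5 - 32) * 5/9 = 8.611111
  Target is C: 8.611111
  Round to 2 decimals: 8.61
  -> result = 8.61 C
Step 2: clamp_value(value=8.61, minimum=0.0, maximum=50.0)
  result = max(0.0, min(50.0, 8.61)) = max(0.0, 8.61) = 8.61
  was_clamped = (8.61 != 8.61) = false
  -> result = 8.61
8.61


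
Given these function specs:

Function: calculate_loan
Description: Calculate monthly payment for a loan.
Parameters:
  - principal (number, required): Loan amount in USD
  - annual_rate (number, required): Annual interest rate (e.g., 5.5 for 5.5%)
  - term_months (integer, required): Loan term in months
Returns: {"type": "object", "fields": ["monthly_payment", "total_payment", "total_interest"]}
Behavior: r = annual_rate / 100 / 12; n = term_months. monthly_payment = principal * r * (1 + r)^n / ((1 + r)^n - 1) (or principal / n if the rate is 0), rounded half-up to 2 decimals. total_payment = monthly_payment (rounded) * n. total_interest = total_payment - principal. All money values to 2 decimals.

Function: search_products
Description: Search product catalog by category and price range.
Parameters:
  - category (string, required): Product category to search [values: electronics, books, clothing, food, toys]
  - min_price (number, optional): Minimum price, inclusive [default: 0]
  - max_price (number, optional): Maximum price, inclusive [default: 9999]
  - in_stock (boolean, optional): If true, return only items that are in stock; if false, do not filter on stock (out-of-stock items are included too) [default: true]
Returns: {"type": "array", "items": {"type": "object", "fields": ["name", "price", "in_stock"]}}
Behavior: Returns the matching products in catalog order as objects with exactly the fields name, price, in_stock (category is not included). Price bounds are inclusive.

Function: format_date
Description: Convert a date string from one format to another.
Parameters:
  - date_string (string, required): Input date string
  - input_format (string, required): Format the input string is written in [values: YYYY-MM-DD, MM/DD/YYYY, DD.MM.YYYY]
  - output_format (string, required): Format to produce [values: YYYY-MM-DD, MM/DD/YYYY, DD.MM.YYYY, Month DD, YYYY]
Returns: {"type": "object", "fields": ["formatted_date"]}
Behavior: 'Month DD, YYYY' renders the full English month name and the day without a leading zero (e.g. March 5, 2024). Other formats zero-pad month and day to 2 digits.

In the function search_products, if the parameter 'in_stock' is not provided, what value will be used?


The search_products spec declares:
  - in_stock (boolean, optional): If true, return only items that are in stock; if false, do not filter on stock (out-of-stock items are included too) [default: true]
Default:
true


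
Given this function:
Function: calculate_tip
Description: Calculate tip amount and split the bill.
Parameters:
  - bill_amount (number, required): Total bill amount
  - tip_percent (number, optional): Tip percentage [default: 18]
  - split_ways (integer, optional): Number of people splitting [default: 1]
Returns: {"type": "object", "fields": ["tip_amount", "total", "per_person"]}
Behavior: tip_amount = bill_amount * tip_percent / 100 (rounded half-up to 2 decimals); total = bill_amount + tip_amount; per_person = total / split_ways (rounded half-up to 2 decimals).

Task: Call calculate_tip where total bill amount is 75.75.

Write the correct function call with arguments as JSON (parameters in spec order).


Mapping each described value to its parameter name:
  'Total bill amount' -> bill_amount = 75.75
calculate_tip({"bill_amount": 75.75})


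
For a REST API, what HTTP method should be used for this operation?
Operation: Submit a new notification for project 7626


GET = read, POST = create, PUT = update/replace, DELETE = remove
This operation is a create.
POST


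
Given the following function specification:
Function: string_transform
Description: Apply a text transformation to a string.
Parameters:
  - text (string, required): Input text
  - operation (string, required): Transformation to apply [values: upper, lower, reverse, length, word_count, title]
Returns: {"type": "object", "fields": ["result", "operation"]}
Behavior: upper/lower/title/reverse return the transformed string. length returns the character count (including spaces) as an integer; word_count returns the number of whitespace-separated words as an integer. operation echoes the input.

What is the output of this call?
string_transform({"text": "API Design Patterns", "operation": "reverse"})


reverse('API Design Patterns') = 'snrettaP ngiseD IPA'
Output:
{"result": "snrettaP ngiseD IPA", "operation": "reverse"}


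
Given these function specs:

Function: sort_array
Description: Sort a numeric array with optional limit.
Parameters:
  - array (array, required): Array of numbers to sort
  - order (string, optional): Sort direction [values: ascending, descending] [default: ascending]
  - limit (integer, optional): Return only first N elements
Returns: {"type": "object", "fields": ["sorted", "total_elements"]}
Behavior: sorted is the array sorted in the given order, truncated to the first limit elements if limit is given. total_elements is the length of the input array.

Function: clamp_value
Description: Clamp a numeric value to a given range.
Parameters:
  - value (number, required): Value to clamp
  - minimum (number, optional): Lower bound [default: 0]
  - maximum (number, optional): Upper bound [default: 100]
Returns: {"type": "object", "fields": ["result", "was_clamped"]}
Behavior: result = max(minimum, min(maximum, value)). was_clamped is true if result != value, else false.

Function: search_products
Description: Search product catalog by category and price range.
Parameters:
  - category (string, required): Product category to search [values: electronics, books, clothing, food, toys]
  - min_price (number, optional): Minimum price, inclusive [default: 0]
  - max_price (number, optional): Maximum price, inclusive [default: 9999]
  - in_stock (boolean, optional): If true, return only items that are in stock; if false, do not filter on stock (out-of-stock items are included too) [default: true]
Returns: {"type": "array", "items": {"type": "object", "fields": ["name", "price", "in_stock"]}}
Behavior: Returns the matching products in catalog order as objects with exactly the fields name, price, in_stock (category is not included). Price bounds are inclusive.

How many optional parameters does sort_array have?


Parameters of sort_array: array (required), order (optional), limit (optional)
Optional count:
2


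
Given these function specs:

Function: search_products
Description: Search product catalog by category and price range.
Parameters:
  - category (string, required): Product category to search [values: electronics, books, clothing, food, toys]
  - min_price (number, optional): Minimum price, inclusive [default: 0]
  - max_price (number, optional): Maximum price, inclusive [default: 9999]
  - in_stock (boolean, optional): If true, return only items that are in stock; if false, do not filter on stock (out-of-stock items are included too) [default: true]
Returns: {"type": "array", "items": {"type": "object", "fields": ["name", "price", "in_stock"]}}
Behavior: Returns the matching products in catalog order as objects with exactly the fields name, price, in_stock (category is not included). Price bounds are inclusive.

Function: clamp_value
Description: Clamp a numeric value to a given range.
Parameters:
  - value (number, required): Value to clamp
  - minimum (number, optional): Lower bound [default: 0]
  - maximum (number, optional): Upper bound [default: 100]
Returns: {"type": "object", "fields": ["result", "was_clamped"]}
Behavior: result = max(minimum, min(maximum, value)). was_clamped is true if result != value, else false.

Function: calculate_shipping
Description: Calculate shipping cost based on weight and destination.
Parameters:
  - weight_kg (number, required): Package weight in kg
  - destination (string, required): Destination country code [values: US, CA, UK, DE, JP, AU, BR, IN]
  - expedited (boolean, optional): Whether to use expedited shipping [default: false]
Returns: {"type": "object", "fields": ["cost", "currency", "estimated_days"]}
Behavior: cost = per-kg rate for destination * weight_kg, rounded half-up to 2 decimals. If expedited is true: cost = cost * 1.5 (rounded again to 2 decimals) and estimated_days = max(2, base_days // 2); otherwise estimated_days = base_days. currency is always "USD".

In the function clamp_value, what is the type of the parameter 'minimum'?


The clamp_value spec declares:
  - minimum (number, optional): Lower bound [default: 0]
Type:
number


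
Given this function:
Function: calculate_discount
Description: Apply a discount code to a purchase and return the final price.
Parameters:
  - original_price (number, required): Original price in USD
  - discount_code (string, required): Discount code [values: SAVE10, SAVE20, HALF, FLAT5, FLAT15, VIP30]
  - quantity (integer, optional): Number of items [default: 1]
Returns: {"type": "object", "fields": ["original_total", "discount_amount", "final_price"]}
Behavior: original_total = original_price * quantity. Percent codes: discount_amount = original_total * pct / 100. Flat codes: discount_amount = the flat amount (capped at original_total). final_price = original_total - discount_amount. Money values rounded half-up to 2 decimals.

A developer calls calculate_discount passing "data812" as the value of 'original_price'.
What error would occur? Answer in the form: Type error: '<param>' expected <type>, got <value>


Spec: 'original_price' is declared as number; "data812" is a string.
Type error: 'original_price' expected number, got "data812"


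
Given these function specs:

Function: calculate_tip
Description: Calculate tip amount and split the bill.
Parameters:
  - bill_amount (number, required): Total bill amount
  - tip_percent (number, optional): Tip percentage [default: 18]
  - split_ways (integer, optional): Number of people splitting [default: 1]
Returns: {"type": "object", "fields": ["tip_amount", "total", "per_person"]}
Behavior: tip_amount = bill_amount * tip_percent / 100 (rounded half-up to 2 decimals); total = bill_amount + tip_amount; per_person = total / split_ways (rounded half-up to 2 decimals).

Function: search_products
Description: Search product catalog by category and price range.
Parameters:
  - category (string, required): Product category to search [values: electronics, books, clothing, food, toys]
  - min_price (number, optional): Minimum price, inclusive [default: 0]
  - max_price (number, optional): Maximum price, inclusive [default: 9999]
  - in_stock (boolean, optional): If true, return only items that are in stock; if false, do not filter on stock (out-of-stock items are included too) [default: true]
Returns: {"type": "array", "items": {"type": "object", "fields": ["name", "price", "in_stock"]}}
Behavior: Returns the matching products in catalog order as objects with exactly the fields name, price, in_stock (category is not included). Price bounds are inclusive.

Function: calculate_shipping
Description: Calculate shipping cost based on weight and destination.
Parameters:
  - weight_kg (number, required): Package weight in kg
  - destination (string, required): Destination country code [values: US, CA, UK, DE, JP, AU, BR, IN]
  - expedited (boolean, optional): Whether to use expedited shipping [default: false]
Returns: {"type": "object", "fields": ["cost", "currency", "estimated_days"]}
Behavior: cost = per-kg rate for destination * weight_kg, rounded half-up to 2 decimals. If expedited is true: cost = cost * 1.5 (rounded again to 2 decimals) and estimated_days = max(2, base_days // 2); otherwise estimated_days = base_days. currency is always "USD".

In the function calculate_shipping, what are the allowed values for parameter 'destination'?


The calculate_shipping spec declares:
  - destination (string, required): Destination country code [values: US, CA, UK, DE, JP, AU, BR, IN]
Allowed values:
US, CA, UK, DE, JP, AU, BR, IN


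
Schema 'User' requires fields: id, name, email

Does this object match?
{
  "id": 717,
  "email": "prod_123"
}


Checking required fields...
Missing: name
Invalid - missing required field 'name'


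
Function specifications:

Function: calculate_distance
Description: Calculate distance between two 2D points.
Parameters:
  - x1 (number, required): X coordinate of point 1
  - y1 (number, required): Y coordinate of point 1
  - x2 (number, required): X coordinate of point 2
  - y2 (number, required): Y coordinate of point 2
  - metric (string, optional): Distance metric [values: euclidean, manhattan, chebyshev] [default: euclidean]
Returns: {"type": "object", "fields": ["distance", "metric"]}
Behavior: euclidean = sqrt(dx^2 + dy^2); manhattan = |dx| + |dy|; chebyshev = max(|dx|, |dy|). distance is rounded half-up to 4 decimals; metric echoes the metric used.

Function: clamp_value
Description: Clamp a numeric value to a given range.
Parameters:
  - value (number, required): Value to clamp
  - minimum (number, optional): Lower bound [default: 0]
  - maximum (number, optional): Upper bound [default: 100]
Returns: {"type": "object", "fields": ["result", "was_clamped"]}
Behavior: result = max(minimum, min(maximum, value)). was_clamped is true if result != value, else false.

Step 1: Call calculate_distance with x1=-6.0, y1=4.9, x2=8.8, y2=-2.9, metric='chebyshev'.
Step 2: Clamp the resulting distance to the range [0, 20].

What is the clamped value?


Step 1: calculate_distance (chebyshev)
  |dx| = |8.8 - -6| = 14.8; |dy| = |-2.9 - 4.9| = 7.8
  chebyshev: max(14.8, 7.8) = 14.8
  Round to 4 decimals: 14.8
  -> distance = 14.8
Step 2: clamp_value(value=14.8, minimum=0, maximum=20)
  result = max(0, min(20, 14.8)) = max(0, 14.8) = 14.8
  was_clamped = (14.8 != 14.8) = false
  -> result = 14.8
14.8


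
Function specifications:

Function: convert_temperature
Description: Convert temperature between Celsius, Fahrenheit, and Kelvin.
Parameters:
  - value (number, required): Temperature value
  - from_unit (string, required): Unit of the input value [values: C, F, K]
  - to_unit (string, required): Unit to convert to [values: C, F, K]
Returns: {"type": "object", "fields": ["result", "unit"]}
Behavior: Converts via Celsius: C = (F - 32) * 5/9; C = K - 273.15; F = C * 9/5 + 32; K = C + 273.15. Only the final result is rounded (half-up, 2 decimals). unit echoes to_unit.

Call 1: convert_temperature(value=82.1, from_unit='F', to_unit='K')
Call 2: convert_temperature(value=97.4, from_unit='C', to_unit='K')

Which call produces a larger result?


Call 1:
  To C: (82.1 - 32) * 5/9 = 27.833333
  To K: 27.833333 + 273.15 = 300.983333
  Round to 2 decimals: 300.98
  -> 300.98 K
Call 2:
  Input already in C: 97.4
  To K: 97.4 + 273.15 = 370.55
  Round to 2 decimals: 370.55
  -> 370.55 K
Call 2 (370.55 K)


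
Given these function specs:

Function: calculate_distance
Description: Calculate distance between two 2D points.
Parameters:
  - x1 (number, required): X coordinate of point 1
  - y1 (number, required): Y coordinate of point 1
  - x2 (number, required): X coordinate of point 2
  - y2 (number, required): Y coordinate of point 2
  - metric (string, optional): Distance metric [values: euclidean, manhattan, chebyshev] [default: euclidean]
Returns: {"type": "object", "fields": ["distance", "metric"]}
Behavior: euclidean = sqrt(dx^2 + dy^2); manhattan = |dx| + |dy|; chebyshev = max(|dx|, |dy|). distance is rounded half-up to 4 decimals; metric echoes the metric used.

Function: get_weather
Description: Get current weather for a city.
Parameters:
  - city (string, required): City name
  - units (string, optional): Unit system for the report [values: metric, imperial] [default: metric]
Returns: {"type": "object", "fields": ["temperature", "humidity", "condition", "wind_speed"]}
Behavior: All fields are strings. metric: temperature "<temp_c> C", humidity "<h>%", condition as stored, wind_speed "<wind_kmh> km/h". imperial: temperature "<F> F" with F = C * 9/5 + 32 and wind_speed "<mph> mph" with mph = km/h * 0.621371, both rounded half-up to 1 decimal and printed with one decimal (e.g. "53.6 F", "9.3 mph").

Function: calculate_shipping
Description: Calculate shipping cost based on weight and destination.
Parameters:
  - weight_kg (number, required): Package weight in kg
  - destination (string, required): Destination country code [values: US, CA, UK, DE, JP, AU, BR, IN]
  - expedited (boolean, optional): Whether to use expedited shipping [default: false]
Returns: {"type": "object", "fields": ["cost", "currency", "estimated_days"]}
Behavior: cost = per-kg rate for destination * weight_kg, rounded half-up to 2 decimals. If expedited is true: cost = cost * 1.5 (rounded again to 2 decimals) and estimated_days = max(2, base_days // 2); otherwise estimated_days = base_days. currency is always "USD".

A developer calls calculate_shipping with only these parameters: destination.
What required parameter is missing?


Required parameters: weight_kg, destination
Provided: destination
Missing: weight_kg
weight_kg


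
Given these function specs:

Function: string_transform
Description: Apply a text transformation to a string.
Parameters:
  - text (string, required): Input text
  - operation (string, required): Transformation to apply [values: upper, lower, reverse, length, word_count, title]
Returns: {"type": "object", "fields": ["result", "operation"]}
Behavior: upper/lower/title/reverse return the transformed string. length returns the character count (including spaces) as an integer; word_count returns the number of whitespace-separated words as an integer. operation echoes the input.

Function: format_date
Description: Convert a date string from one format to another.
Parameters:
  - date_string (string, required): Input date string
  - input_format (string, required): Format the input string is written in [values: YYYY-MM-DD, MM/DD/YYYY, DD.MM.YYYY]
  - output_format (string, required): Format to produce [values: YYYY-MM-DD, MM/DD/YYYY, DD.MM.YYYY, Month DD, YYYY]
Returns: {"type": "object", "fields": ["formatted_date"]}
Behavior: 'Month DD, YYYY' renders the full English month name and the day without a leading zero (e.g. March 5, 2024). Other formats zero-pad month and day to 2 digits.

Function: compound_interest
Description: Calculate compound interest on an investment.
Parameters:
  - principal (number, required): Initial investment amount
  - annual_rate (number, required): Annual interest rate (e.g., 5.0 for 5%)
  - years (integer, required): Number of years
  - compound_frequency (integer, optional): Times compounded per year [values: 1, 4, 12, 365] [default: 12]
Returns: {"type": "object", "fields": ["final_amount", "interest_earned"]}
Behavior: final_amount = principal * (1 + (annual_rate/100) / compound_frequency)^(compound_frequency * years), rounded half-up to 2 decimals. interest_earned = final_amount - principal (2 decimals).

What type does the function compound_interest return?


The compound_interest spec declares Returns: {"type": "object", "fields": ["final_amount", "interest_earned"]}
Type:
object
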